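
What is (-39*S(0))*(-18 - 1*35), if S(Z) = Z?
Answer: 0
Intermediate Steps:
(-39*S(0))*(-18 - 1*35) = (-39*0)*(-18 - 1*35) = 0*(-18 - 35) = 0*(-53) = 0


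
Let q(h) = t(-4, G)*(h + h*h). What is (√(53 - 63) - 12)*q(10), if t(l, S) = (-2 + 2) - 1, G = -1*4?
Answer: 1320 - 110*I*√10 ≈ 1320.0 - 347.85*I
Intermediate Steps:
G = -4
t(l, S) = -1 (t(l, S) = 0 - 1 = -1)
q(h) = -h - h² (q(h) = -(h + h*h) = -(h + h²) = -h - h²)
(√(53 - 63) - 12)*q(10) = (√(53 - 63) - 12)*(-1*10*(1 + 10)) = (√(-10) - 12)*(-1*10*11) = (I*√10 - 12)*(-110) = (-12 + I*√10)*(-110) = 1320 - 110*I*√10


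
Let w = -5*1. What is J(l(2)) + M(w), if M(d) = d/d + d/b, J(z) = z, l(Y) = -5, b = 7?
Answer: -33/7 ≈ -4.7143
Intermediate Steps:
w = -5
M(d) = 1 + d/7 (M(d) = d/d + d/7 = 1 + d*(1/7) = 1 + d/7)
J(l(2)) + M(w) = -5 + (1 + (1/7)*(-5)) = -5 + (1 - 5/7) = -5 + 2/7 = -33/7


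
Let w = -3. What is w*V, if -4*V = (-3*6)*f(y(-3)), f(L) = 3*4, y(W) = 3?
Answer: -162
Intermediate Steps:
f(L) = 12
V = 54 (V = -(-3*6)*12/4 = -(-9)*12/2 = -1/4*(-216) = 54)
w*V = -3*54 = -162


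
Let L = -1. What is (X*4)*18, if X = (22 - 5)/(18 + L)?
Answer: 72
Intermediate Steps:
X = 1 (X = (22 - 5)/(18 - 1) = 17/17 = 17*(1/17) = 1)
(X*4)*18 = (1*4)*18 = 4*18 = 72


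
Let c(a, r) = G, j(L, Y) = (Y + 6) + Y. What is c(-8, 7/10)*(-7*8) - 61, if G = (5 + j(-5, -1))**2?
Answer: -4597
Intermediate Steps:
j(L, Y) = 6 + 2*Y (j(L, Y) = (6 + Y) + Y = 6 + 2*Y)
G = 81 (G = (5 + (6 + 2*(-1)))**2 = (5 + (6 - 2))**2 = (5 + 4)**2 = 9**2 = 81)
c(a, r) = 81
c(-8, 7/10)*(-7*8) - 61 = 81*(-7*8) - 61 = 81*(-56) - 61 = -4536 - 61 = -4597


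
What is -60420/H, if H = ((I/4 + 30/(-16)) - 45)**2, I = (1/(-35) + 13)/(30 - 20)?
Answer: -118423200000/4247259241 ≈ -27.882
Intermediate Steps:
I = 227/175 (I = (-1/35 + 13)/10 = (454/35)*(1/10) = 227/175 ≈ 1.2971)
H = 4247259241/1960000 (H = (((227/175)/4 + 30/(-16)) - 45)**2 = (((227/175)*(1/4) + 30*(-1/16)) - 45)**2 = ((227/700 - 15/8) - 45)**2 = (-2171/1400 - 45)**2 = (-65171/1400)**2 = 4247259241/1960000 ≈ 2167.0)
-60420/H = -60420/4247259241/1960000 = -60420*1960000/4247259241 = -118423200000/4247259241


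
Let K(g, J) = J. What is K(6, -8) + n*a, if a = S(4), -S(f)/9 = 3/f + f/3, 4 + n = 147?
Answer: -10757/4 ≈ -2689.3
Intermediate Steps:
n = 143 (n = -4 + 147 = 143)
S(f) = -27/f - 3*f (S(f) = -9*(3/f + f/3) = -27/f - 3*f)
a = -75/4 (a = -27/4 - 3*4 = -27*¼ - 12 = -27/4 - 12 = -75/4 ≈ -18.750)
K(6, -8) + n*a = -8 + 143*(-75/4) = -8 - 10725/4 = -10757/4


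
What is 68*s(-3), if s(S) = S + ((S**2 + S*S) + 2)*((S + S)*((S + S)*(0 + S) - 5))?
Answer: -106284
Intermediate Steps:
s(S) = S + 2*S*(-5 + 2*S**2)*(2 + 2*S**2) (s(S) = S + ((S**2 + S**2) + 2)*((2*S)*((2*S)*S - 5)) = S + (2*S**2 + 2)*((2*S)*(2*S**2 - 5)) = S + (2 + 2*S**2)*((2*S)*(-5 + 2*S**2)) = S + (2 + 2*S**2)*(2*S*(-5 + 2*S**2)) = S + 2*S*(-5 + 2*S**2)*(2 + 2*S**2))
68*s(-3) = 68*(-3*(-19 - 12*(-3)**2 + 8*(-3)**4)) = 68*(-3*(-19 - 12*9 + 8*81)) = 68*(-3*(-19 - 108 + 648)) = 68*(-3*521) = 68*(-1563) = -106284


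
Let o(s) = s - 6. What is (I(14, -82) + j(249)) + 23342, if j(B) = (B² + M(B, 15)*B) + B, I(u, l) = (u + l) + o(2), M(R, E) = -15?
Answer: 81785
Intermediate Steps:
o(s) = -6 + s
I(u, l) = -4 + l + u (I(u, l) = (u + l) + (-6 + 2) = (l + u) - 4 = -4 + l + u)
j(B) = B² - 14*B (j(B) = (B² - 15*B) + B = B² - 14*B)
(I(14, -82) + j(249)) + 23342 = ((-4 - 82 + 14) + 249*(-14 + 249)) + 23342 = (-72 + 249*235) + 23342 = (-72 + 58515) + 23342 = 58443 + 23342 = 81785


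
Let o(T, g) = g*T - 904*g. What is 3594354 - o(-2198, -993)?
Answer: 514068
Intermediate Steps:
o(T, g) = -904*g + T*g (o(T, g) = T*g - 904*g = -904*g + T*g)
3594354 - o(-2198, -993) = 3594354 - (-993)*(-904 - 2198) = 3594354 - (-993)*(-3102) = 3594354 - 1*3080286 = 3594354 - 3080286 = 514068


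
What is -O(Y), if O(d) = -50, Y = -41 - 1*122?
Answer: 50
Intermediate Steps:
Y = -163 (Y = -41 - 122 = -163)
-O(Y) = -1*(-50) = 50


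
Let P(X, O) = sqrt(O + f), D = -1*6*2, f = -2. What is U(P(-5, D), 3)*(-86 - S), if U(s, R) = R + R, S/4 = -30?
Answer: 204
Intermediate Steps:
D = -12 (D = -6*2 = -12)
P(X, O) = sqrt(-2 + O) (P(X, O) = sqrt(O - 2) = sqrt(-2 + O))
S = -120 (S = 4*(-30) = -120)
U(s, R) = 2*R
U(P(-5, D), 3)*(-86 - S) = (2*3)*(-86 - 1*(-120)) = 6*(-86 + 120) = 6*34 = 204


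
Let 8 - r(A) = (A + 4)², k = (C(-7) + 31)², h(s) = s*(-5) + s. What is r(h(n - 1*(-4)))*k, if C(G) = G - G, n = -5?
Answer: -53816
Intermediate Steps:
C(G) = 0
h(s) = -4*s (h(s) = -5*s + s = -4*s)
k = 961 (k = (0 + 31)² = 31² = 961)
r(A) = 8 - (4 + A)² (r(A) = 8 - (A + 4)² = 8 - (4 + A)²)
r(h(n - 1*(-4)))*k = (8 - (4 - 4*(-5 - 1*(-4)))²)*961 = (8 - (4 - 4*(-5 + 4))²)*961 = (8 - (4 - 4*(-1))²)*961 = (8 - (4 + 4)²)*961 = (8 - 1*8²)*961 = (8 - 1*64)*961 = (8 - 64)*961 = -56*961 = -53816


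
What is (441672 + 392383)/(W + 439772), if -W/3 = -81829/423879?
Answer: 23569226623/12427357405 ≈ 1.8966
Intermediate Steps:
W = 81829/141293 (W = -(-245487)/423879 = -3*(-81829/423879) = 81829/141293 ≈ 0.57914)
(441672 + 392383)/(W + 439772) = (441672 + 392383)/(81829/141293 + 439772) = 834055/(62136787025/141293) = 834055*(141293/62136787025) = 23569226623/12427357405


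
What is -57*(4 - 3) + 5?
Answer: -52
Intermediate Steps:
-57*(4 - 3) + 5 = -57 + 5 = -52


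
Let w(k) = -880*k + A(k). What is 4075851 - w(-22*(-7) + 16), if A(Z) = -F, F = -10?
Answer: 4225441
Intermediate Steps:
A(Z) = 10 (A(Z) = -1*(-10) = 10)
w(k) = 10 - 880*k (w(k) = -880*k + 10 = 10 - 880*k)
4075851 - w(-22*(-7) + 16) = 4075851 - (10 - 880*(-22*(-7) + 16)) = 4075851 - (10 - 880*(154 + 16)) = 4075851 - (10 - 880*170) = 4075851 - (10 - 149600) = 4075851 - 1*(-149590) = 4075851 + 149590 = 4225441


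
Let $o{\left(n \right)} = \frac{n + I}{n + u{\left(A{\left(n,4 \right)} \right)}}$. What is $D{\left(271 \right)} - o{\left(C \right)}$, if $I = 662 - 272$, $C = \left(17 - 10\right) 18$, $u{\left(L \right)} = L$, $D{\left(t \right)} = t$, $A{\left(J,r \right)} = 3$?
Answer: $267$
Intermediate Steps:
$C = 126$ ($C = 7 \cdot 18 = 126$)
$I = 390$
$o{\left(n \right)} = \frac{390 + n}{3 + n}$ ($o{\left(n \right)} = \frac{n + 390}{n + 3} = \frac{390 + n}{3 + n}$)
$D{\left(271 \right)} - o{\left(C \right)} = 271 - \frac{390 + 126}{3 + 126} = 271 - \frac{1}{129} \cdot 516 = 271 - 4 = 267$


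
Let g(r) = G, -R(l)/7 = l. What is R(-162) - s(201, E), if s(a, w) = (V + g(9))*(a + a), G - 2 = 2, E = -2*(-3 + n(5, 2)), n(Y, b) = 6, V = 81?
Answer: -33036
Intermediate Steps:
R(l) = -7*l
E = -6 (E = -2*(-3 + 6) = -2*3 = -6)
G = 4 (G = 2 + 2 = 4)
g(r) = 4
s(a, w) = 170*a (s(a, w) = (81 + 4)*(a + a) = 85*(2*a) = 170*a)
R(-162) - s(201, E) = -7*(-162) - 170*201 = 1134 - 1*34170 = 1134 - 34170 = -33036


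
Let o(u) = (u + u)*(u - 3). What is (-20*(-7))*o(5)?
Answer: 2800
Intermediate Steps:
o(u) = 2*u*(-3 + u) (o(u) = (2*u)*(-3 + u) = 2*u*(-3 + u))
(-20*(-7))*o(5) = (-20*(-7))*(2*5*(-3 + 5)) = 140*(2*5*2) = 140*20 = 2800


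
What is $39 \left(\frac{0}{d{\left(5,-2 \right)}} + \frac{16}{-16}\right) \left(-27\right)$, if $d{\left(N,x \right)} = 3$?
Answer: $1053$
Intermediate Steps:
$39 \left(\frac{0}{d{\left(5,-2 \right)}} + \frac{16}{-16}\right) \left(-27\right) = 39 \left(\frac{0}{3} + \frac{16}{-16}\right) \left(-27\right) = 39 \left(0 \cdot \frac{1}{3} + 16 \left(- \frac{1}{16}\right)\right) \left(-27\right) = 39 \left(0 - 1\right) \left(-27\right) = 39 \left(-1\right) \left(-27\right) = \left(-39\right) \left(-27\right) = 1053$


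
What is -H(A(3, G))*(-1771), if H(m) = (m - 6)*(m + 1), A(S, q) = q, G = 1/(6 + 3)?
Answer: -938630/81 ≈ -11588.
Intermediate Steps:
G = ⅑ (G = 1/9 = ⅑ ≈ 0.11111)
H(m) = (1 + m)*(-6 + m) (H(m) = (-6 + m)*(1 + m) = (1 + m)*(-6 + m))
-H(A(3, G))*(-1771) = -(-6 + (⅑)² - 5*⅑)*(-1771) = -(-6 + 1/81 - 5/9)*(-1771) = -1*(-530/81)*(-1771) = (530/81)*(-1771) = -938630/81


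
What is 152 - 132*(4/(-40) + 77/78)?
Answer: 2268/65 ≈ 34.892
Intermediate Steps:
152 - 132*(4/(-40) + 77/78) = 152 - 132*(4*(-1/40) + 77*(1/78)) = 152 - 132*(-⅒ + 77/78) = 152 - 132*173/195 = 152 - 7612/65 = 2268/65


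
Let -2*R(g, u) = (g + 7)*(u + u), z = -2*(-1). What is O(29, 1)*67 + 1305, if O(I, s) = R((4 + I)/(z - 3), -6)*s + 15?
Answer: -8142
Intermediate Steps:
z = 2
R(g, u) = -u*(7 + g) (R(g, u) = -(g + 7)*(u + u)/2 = -(7 + g)*2*u/2 = -u*(7 + g))
O(I, s) = 15 + s*(18 - 6*I) (O(I, s) = (-1*(-6)*(7 + (4 + I)/(2 - 3)))*s + 15 = (-1*(-6)*(7 + (4 + I)/(-1)))*s + 15 = (-1*(-6)*(7 + (4 + I)*(-1)))*s + 15 = (-1*(-6)*(7 + (-4 - I)))*s + 15 = (-1*(-6)*(3 - I))*s + 15 = (18 - 6*I)*s + 15 = s*(18 - 6*I) + 15 = 15 + s*(18 - 6*I))
O(29, 1)*67 + 1305 = (15 + 6*1*(3 - 1*29))*67 + 1305 = (15 + 6*1*(3 - 29))*67 + 1305 = (15 + 6*1*(-26))*67 + 1305 = (15 - 156)*67 + 1305 = -141*67 + 1305 = -9447 + 1305 = -8142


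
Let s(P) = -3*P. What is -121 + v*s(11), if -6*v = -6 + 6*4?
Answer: -22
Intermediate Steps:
v = -3 (v = -(-6 + 6*4)/6 = -(-6 + 24)/6 = -⅙*18 = -3)
-121 + v*s(11) = -121 - (-9)*11 = -121 - 3*(-33) = -121 + 99 = -22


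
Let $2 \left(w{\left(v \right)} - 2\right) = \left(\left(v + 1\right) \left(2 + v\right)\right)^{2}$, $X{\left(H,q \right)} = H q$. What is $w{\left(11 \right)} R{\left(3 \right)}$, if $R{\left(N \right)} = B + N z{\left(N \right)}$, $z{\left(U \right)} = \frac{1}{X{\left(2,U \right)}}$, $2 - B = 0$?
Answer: $30425$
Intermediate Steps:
$B = 2$ ($B = 2 - 0 = 2 + 0 = 2$)
$z{\left(U \right)} = \frac{1}{2 U}$
$w{\left(v \right)} = 2 + \frac{\left(1 + v\right)^{2} \left(2 + v\right)^{2}}{2}$ ($w{\left(v \right)} = 2 + \frac{\left(\left(v + 1\right) \left(2 + v\right)\right)^{2}}{2} = 2 + \frac{\left(\left(1 + v\right) \left(2 + v\right)\right)^{2}}{2} = 2 + \frac{\left(1 + v\right)^{2} \left(2 + v\right)^{2}}{2}$)
$R{\left(N \right)} = \frac{5}{2}$ ($R{\left(N \right)} = 2 + N \frac{1}{2 N} = 2 + \frac{1}{2} = \frac{5}{2}$)
$w{\left(11 \right)} R{\left(3 \right)} = \left(2 + \frac{\left(1 + 11\right)^{2} \left(2 + 11\right)^{2}}{2}\right) \frac{5}{2} = \left(2 + \frac{12^{2} \cdot 13^{2}}{2}\right) \frac{5}{2} = \left(2 + \frac{1}{2} \cdot 144 \cdot 169\right) \frac{5}{2} = \left(2 + 12168\right) \frac{5}{2} = 12170 \cdot \frac{5}{2} = 30425$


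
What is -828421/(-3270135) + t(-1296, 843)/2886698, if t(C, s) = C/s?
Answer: 30544651673899/120573168097665 ≈ 0.25333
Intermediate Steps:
-828421/(-3270135) + t(-1296, 843)/2886698 = -828421/(-3270135) - 1296/843/2886698 = -828421*(-1/3270135) - 1296*1/843*(1/2886698) = 75311/297285 - 432/281*1/2886698 = 75311/297285 - 216/405581069 = 30544651673899/120573168097665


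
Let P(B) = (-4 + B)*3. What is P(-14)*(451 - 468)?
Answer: 918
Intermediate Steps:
P(B) = -12 + 3*B
P(-14)*(451 - 468) = (-12 + 3*(-14))*(451 - 468) = (-12 - 42)*(-17) = -54*(-17) = 918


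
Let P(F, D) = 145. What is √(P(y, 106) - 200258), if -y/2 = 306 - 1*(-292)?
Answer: I*√200113 ≈ 447.34*I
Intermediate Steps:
y = -1196 (y = -2*(306 - 1*(-292)) = -2*(306 + 292) = -2*598 = -1196)
√(P(y, 106) - 200258) = √(145 - 200258) = √(-200113) = I*√200113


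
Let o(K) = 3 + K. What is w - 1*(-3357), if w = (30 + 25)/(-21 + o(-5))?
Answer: 77156/23 ≈ 3354.6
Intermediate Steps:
w = -55/23 (w = (30 + 25)/(-21 + (3 - 5)) = 55/(-21 - 2) = 55/(-23) = -1/23*55 = -55/23 ≈ -2.3913)
w - 1*(-3357) = -55/23 - 1*(-3357) = -55/23 + 3357 = 77156/23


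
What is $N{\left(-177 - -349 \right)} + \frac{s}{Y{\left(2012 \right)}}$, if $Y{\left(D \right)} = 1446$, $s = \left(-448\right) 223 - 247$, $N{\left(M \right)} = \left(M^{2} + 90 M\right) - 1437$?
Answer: $\frac{62984491}{1446} \approx 43558.0$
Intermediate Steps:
$N{\left(M \right)} = -1437 + M^{2} + 90 M$
$s = -100151$ ($s = -99904 - 247 = -100151$)
$N{\left(-177 - -349 \right)} + \frac{s}{Y{\left(2012 \right)}} = \left(-1437 + \left(-177 - -349\right)^{2} + 90 \left(-177 - -349\right)\right) - \frac{100151}{1446} = \left(-1437 + \left(-177 + 349\right)^{2} + 90 \left(-177 + 349\right)\right) - \frac{100151}{1446} = \left(-1437 + 172^{2} + 90 \cdot 172\right) - \frac{100151}{1446} = \left(-1437 + 29584 + 15480\right) - \frac{100151}{1446} = 43627 - \frac{100151}{1446} = \frac{62984491}{1446}$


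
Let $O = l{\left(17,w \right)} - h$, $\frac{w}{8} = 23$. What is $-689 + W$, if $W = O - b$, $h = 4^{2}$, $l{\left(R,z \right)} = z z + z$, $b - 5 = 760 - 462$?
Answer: $33032$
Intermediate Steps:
$b = 303$ ($b = 5 + \left(760 - 462\right) = 5 + 298 = 303$)
$w = 184$ ($w = 8 \cdot 23 = 184$)
$l{\left(R,z \right)} = z + z^{2}$ ($l{\left(R,z \right)} = z^{2} + z = z + z^{2}$)
$h = 16$
$O = 34024$ ($O = 184 \left(1 + 184\right) - 16 = 184 \cdot 185 - 16 = 34040 - 16 = 34024$)
$W = 33721$ ($W = 34024 - 303 = 33721$)
$-689 + W = -689 + 33721 = 33032$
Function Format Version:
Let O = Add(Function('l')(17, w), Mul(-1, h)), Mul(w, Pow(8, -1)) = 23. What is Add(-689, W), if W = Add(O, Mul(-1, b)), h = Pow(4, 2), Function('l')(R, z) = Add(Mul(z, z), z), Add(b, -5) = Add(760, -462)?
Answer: 33032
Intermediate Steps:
b = 303 (b = Add(5, Add(760, -462)) = Add(5, 298) = 303)
w = 184 (w = Mul(8, 23) = 184)
Function('l')(R, z) = Add(z, Pow(z, 2)) (Function('l')(R, z) = Add(Pow(z, 2), z) = Add(z, Pow(z, 2)))
h = 16
O = 34024 (O = Add(Mul(184, Add(1, 184)), Mul(-1, 16)) = Add(Mul(184, 185), -16) = Add(34040, -16) = 34024)
W = 33721 (W = Add(34024, Mul(-1, 303)) = Add(34024, -303) = 33721)
Add(-689, W) = Add(-689, 33721) = 33032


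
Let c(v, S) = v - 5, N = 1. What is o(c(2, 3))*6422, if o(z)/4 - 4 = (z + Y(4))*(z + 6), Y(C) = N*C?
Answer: 179816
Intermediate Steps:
Y(C) = C (Y(C) = 1*C = C)
c(v, S) = -5 + v
o(z) = 16 + 4*(4 + z)*(6 + z) (o(z) = 16 + 4*((z + 4)*(z + 6)) = 16 + 4*((4 + z)*(6 + z)) = 16 + 4*(4 + z)*(6 + z))
o(c(2, 3))*6422 = (112 + 4*(-5 + 2)² + 40*(-5 + 2))*6422 = (112 + 4*(-3)² + 40*(-3))*6422 = (112 + 4*9 - 120)*6422 = (112 + 36 - 120)*6422 = 28*6422 = 179816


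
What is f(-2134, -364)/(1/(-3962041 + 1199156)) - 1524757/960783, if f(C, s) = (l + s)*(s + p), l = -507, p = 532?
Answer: 388432495889882483/960783 ≈ 4.0429e+11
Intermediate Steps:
f(C, s) = (-507 + s)*(532 + s) (f(C, s) = (-507 + s)*(s + 532) = (-507 + s)*(532 + s))
f(-2134, -364)/(1/(-3962041 + 1199156)) - 1524757/960783 = (-269724 + (-364)² + 25*(-364))/(1/(-3962041 + 1199156)) - 1524757/960783 = (-269724 + 132496 - 9100)/(1/(-2762885)) - 1524757*1/960783 = -146328/(-1/2762885) - 1524757/960783 = -146328*(-2762885) - 1524757/960783 = 404287436280 - 1524757/960783 = 388432495889882483/960783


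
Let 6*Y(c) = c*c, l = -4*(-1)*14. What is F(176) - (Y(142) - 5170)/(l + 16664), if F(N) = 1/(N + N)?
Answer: 11141/100320 ≈ 0.11105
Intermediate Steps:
l = 56 (l = 4*14 = 56)
Y(c) = c**2/6 (Y(c) = (c*c)/6 = c**2/6)
F(N) = 1/(2*N)
F(176) - (Y(142) - 5170)/(l + 16664) = (1/2)/176 - ((1/6)*142**2 - 5170)/(56 + 16664) = (1/2)*(1/176) - ((1/6)*20164 - 5170)/16720 = 1/352 - (10082/3 - 5170)/16720 = 1/352 - (-5428)/(3*16720) = 1/352 - 1*(-1357/12540) = 1/352 + 1357/12540 = 11141/100320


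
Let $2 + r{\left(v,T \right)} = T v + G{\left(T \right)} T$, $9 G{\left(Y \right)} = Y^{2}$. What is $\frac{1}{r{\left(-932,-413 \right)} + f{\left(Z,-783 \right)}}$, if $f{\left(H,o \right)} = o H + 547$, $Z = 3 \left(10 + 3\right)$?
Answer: $- \frac{9}{67250681} \approx -1.3383 \cdot 10^{-7}$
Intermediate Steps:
$G{\left(Y \right)} = \frac{Y^{2}}{9}$
$r{\left(v,T \right)} = -2 + \frac{T^{3}}{9} + T v$ ($r{\left(v,T \right)} = -2 + \left(T v + \frac{T^{2}}{9} T\right) = -2 + \left(T v + \frac{T^{3}}{9}\right) = -2 + \left(\frac{T^{3}}{9} + T v\right) = -2 + \frac{T^{3}}{9} + T v$)
$Z = 39$ ($Z = 3 \cdot 13 = 39$)
$f{\left(H,o \right)} = 547 + H o$ ($f{\left(H,o \right)} = H o + 547 = 547 + H o$)
$\frac{1}{r{\left(-932,-413 \right)} + f{\left(Z,-783 \right)}} = \frac{1}{\left(-2 + \frac{\left(-413\right)^{3}}{9} - -384916\right) + \left(547 + 39 \left(-783\right)\right)} = \frac{1}{\left(-2 + \frac{1}{9} \left(-70444997\right) + 384916\right) + \left(547 - 30537\right)} = \frac{1}{\left(-2 - \frac{70444997}{9} + 384916\right) - 29990} = \frac{1}{- \frac{66980771}{9} - 29990} = \frac{1}{- \frac{67250681}{9}} = - \frac{9}{67250681}$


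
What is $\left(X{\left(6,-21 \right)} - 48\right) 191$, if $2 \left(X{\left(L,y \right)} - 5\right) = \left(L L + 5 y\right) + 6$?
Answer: $- \frac{28459}{2} \approx -14230.0$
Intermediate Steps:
$X{\left(L,y \right)} = 8 + \frac{L^{2}}{2} + \frac{5 y}{2}$ ($X{\left(L,y \right)} = 5 + \frac{\left(L L + 5 y\right) + 6}{2} = 5 + \frac{\left(L^{2} + 5 y\right) + 6}{2} = 5 + \frac{6 + L^{2} + 5 y}{2} = 5 + \left(3 + \frac{L^{2}}{2} + \frac{5 y}{2}\right) = 8 + \frac{L^{2}}{2} + \frac{5 y}{2}$)
$\left(X{\left(6,-21 \right)} - 48\right) 191 = \left(\left(8 + \frac{6^{2}}{2} + \frac{5}{2} \left(-21\right)\right) - 48\right) 191 = \left(\left(8 + \frac{1}{2} \cdot 36 - \frac{105}{2}\right) - 48\right) 191 = \left(\left(8 + 18 - \frac{105}{2}\right) - 48\right) 191 = \left(- \frac{53}{2} - 48\right) 191 = \left(- \frac{149}{2}\right) 191 = - \frac{28459}{2}$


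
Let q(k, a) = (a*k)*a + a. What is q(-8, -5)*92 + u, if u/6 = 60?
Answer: -18500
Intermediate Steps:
u = 360 (u = 6*60 = 360)
q(k, a) = a + k*a**2 (q(k, a) = k*a**2 + a = a + k*a**2)
q(-8, -5)*92 + u = -5*(1 - 5*(-8))*92 + 360 = -5*(1 + 40)*92 + 360 = -5*41*92 + 360 = -205*92 + 360 = -18860 + 360 = -18500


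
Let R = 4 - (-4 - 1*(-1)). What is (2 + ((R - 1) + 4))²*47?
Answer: 6768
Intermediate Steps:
R = 7 (R = 4 - (-4 + 1) = 4 - 1*(-3) = 4 + 3 = 7)
(2 + ((R - 1) + 4))²*47 = (2 + ((7 - 1) + 4))²*47 = (2 + (6 + 4))²*47 = (2 + 10)²*47 = 12²*47 = 144*47 = 6768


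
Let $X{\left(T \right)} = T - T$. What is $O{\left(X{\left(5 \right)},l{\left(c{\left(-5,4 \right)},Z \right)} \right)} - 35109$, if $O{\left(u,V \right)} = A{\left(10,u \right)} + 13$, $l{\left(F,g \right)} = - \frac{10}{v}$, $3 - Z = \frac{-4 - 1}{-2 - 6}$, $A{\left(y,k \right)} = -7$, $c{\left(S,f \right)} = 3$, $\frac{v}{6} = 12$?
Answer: $-35103$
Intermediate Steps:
$v = 72$ ($v = 6 \cdot 12 = 72$)
$Z = \frac{19}{8}$ ($Z = 3 - \frac{-4 - 1}{-2 - 6} = 3 - - \frac{5}{-8} = 3 - \left(-5\right) \left(- \frac{1}{8}\right) = 3 - \frac{5}{8} = \frac{19}{8} \approx 2.375$)
$X{\left(T \right)} = 0$
$l{\left(F,g \right)} = - \frac{5}{36}$ ($l{\left(F,g \right)} = - \frac{10}{72} = \left(-10\right) \frac{1}{72} = - \frac{5}{36}$)
$O{\left(u,V \right)} = 6$ ($O{\left(u,V \right)} = -7 + 13 = 6$)
$O{\left(X{\left(5 \right)},l{\left(c{\left(-5,4 \right)},Z \right)} \right)} - 35109 = 6 - 35109 = -35103$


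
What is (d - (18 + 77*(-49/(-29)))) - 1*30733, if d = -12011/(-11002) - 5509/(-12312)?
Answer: -60651202171199/1964121048 ≈ -30880.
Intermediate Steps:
d = 104244725/67728312 (d = -12011*(-1/11002) - 5509*(-1/12312) = 12011/11002 + 5509/12312 = 104244725/67728312 ≈ 1.5392)
(d - (18 + 77*(-49/(-29)))) - 1*30733 = (104244725/67728312 - (18 + 77*(-49/(-29)))) - 1*30733 = (104244725/67728312 - (18 + 77*(-49*(-1/29)))) - 30733 = (104244725/67728312 - (18 + 77*(49/29))) - 30733 = (104244725/67728312 - (18 + 3773/29)) - 30733 = (104244725/67728312 - 1*4295/29) - 30733 = (104244725/67728312 - 4295/29) - 30733 = -287870003015/1964121048 - 30733 = -60651202171199/1964121048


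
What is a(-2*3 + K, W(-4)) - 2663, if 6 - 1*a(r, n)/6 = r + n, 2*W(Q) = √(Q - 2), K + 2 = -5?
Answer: -2549 - 3*I*√6 ≈ -2549.0 - 7.3485*I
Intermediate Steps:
K = -7 (K = -2 - 5 = -7)
W(Q) = √(-2 + Q)/2 (W(Q) = √(Q - 2)/2 = √(-2 + Q)/2)
a(r, n) = 36 - 6*n - 6*r (a(r, n) = 36 - 6*(r + n) = 36 - 6*(n + r) = 36 + (-6*n - 6*r) = 36 - 6*n - 6*r)
a(-2*3 + K, W(-4)) - 2663 = (36 - 3*√(-2 - 4) - 6*(-2*3 - 7)) - 2663 = (36 - 3*√(-6) - 6*(-6 - 7)) - 2663 = (36 - 3*I*√6 - 6*(-13)) - 2663 = (36 - 3*I*√6 + 78) - 2663 = (114 - 3*I*√6) - 2663 = -2549 - 3*I*√6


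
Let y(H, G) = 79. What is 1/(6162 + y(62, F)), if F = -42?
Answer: 1/6241 ≈ 0.00016023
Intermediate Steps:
1/(6162 + y(62, F)) = 1/(6162 + 79) = 1/6241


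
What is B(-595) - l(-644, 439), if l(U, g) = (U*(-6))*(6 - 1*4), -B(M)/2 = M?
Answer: -6538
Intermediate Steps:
B(M) = -2*M
l(U, g) = -12*U (l(U, g) = (-6*U)*(6 - 4) = -6*U*2 = -12*U)
B(-595) - l(-644, 439) = -2*(-595) - (-12)*(-644) = 1190 - 1*7728 = 1190 - 7728 = -6538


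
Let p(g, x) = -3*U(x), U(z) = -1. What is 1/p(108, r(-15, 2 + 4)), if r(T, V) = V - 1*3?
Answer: ⅓ ≈ 0.33333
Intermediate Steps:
r(T, V) = -3 + V (r(T, V) = V - 3 = -3 + V)
p(g, x) = 3 (p(g, x) = -3*(-1) = 3)
1/p(108, r(-15, 2 + 4)) = 1/3 = ⅓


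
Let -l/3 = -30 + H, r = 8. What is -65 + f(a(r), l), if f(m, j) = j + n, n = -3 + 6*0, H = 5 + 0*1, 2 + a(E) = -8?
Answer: 7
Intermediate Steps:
a(E) = -10 (a(E) = -2 - 8 = -10)
H = 5 (H = 5 + 0 = 5)
n = -3 (n = -3 + 0 = -3)
l = 75 (l = -3*(-30 + 5) = -3*(-25) = 75)
f(m, j) = -3 + j (f(m, j) = j - 3 = -3 + j)
-65 + f(a(r), l) = -65 + (-3 + 75) = -65 + 72 = 7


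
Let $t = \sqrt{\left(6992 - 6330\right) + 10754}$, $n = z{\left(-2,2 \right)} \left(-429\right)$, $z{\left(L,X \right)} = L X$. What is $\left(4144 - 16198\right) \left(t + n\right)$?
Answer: $-20684664 - 24108 \sqrt{2854} \approx -2.1973 \cdot 10^{7}$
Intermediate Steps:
$n = 1716$ ($n = \left(-2\right) 2 \left(-429\right) = \left(-4\right) \left(-429\right) = 1716$)
$t = 2 \sqrt{2854}$ ($t = \sqrt{662 + 10754} = \sqrt{11416} = 2 \sqrt{2854} \approx 106.85$)
$\left(4144 - 16198\right) \left(t + n\right) = \left(4144 - 16198\right) \left(2 \sqrt{2854} + 1716\right) = - 12054 \left(1716 + 2 \sqrt{2854}\right) = -20684664 - 24108 \sqrt{2854}$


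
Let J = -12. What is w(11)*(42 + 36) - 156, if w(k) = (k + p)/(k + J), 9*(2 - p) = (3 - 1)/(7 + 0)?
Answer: -24518/21 ≈ -1167.5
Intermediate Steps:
p = 124/63 (p = 2 - (3 - 1)/(9*(7 + 0)) = 2 - 2/(9*7) = 2 - ⅑*2/7 = 2 - 2/63 = 124/63 ≈ 1.9683)
w(k) = (124/63 + k)/(-12 + k) (w(k) = (k + 124/63)/(k - 12) = (124/63 + k)/(-12 + k))
w(11)*(42 + 36) - 156 = ((124/63 + 11)/(-12 + 11))*(42 + 36) - 156 = ((817/63)/(-1))*78 - 156 = -1*817/63*78 - 156 = -817/63*78 - 156 = -21242/21 - 156 = -24518/21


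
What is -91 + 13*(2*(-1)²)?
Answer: -65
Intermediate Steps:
-91 + 13*(2*(-1)²) = -91 + 13*(2*1) = -91 + 13*2 = -91 + 26 = -65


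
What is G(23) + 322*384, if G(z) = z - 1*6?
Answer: 123665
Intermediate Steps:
G(z) = -6 + z (G(z) = z - 6 = -6 + z)
G(23) + 322*384 = (-6 + 23) + 322*384 = 17 + 123648 = 123665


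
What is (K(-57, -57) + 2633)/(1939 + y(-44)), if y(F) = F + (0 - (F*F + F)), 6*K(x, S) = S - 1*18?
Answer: 1747/2 ≈ 873.50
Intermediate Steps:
K(x, S) = -3 + S/6 (K(x, S) = (S - 1*18)/6 = (S - 18)/6 = (-18 + S)/6 = -3 + S/6)
y(F) = -F² (y(F) = F + (0 - (F² + F)) = F + (0 - (F + F²)) = F + (0 + (-F - F²)) = F + (-F - F²) = -F²)
(K(-57, -57) + 2633)/(1939 + y(-44)) = ((-3 + (⅙)*(-57)) + 2633)/(1939 - 1*(-44)²) = ((-3 - 19/2) + 2633)/(1939 - 1*1936) = (-25/2 + 2633)/(1939 - 1936) = (5241/2)/3 = (5241/2)*(⅓) = 1747/2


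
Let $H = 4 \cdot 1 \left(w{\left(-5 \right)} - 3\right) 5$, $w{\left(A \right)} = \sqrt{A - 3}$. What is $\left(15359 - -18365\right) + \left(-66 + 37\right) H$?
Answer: $35464 - 1160 i \sqrt{2} \approx 35464.0 - 1640.5 i$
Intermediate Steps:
$w{\left(A \right)} = \sqrt{-3 + A}$
$H = -60 + 40 i \sqrt{2}$ ($H = 4 \cdot 1 \left(\sqrt{-3 - 5} - 3\right) 5 = 4 \cdot 1 \left(\sqrt{-8} - 3\right) 5 = 4 \cdot 1 \left(2 i \sqrt{2} - 3\right) 5 = 4 \cdot 1 \left(-3 + 2 i \sqrt{2}\right) 5 = 4 \left(-3 + 2 i \sqrt{2}\right) 5 = \left(-12 + 8 i \sqrt{2}\right) 5 = -60 + 40 i \sqrt{2} \approx -60.0 + 56.569 i$)
$\left(15359 - -18365\right) + \left(-66 + 37\right) H = \left(15359 - -18365\right) + \left(-66 + 37\right) \left(-60 + 40 i \sqrt{2}\right) = \left(15359 + 18365\right) - 29 \left(-60 + 40 i \sqrt{2}\right) = 33724 + \left(1740 - 1160 i \sqrt{2}\right) = 35464 - 1160 i \sqrt{2}$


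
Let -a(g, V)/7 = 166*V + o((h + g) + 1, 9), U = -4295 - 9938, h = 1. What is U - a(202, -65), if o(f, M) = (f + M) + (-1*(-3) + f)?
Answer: -86823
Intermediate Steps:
U = -14233
o(f, M) = 3 + M + 2*f (o(f, M) = (M + f) + (3 + f) = 3 + M + 2*f)
a(g, V) = -112 - 1162*V - 14*g (a(g, V) = -7*(166*V + (3 + 9 + 2*((1 + g) + 1))) = -7*(166*V + (3 + 9 + 2*(2 + g))) = -7*(166*V + (3 + 9 + (4 + 2*g))) = -7*(166*V + (16 + 2*g)) = -7*(16 + 2*g + 166*V) = -112 - 1162*V - 14*g)
U - a(202, -65) = -14233 - (-112 - 1162*(-65) - 14*202) = -14233 - (-112 + 75530 - 2828) = -14233 - 1*72590 = -14233 - 72590 = -86823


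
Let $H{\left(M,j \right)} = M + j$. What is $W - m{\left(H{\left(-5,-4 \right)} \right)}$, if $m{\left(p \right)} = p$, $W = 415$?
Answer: $424$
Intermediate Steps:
$W - m{\left(H{\left(-5,-4 \right)} \right)} = 415 - \left(-5 - 4\right) = 415 - -9 = 415 + 9 = 424$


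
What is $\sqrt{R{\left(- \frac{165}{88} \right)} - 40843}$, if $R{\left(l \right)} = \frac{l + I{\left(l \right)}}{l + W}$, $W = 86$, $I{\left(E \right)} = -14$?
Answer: $\frac{i \sqrt{18499064618}}{673} \approx 202.1 i$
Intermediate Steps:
$R{\left(l \right)} = \frac{-14 + l}{86 + l}$ ($R{\left(l \right)} = \frac{l - 14}{l + 86} = \frac{-14 + l}{86 + l}$)
$\sqrt{R{\left(- \frac{165}{88} \right)} - 40843} = \sqrt{\frac{-14 - \frac{165}{88}}{86 - \frac{165}{88}} - 40843} = \sqrt{\frac{-14 - \frac{15}{8}}{86 - \frac{15}{8}} - 40843} = \sqrt{\frac{1}{\frac{673}{8}} \left(- \frac{127}{8}\right) - 40843} = \sqrt{\frac{8}{673} \left(- \frac{127}{8}\right) - 40843} = \sqrt{- \frac{127}{673} - 40843} = \sqrt{- \frac{27487466}{673}} = \frac{i \sqrt{18499064618}}{673}$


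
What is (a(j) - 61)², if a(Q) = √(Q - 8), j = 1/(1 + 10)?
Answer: (671 - I*√957)²/121 ≈ 3713.1 - 343.1*I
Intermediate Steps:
j = 1/11 ≈ 0.090909
a(Q) = √(-8 + Q)
(a(j) - 61)² = (√(-8 + 1/11) - 61)² = (√(-87/11) - 61)² = (I*√957/11 - 61)² = (-61 + I*√957/11)²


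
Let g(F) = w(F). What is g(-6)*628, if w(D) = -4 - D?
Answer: 1256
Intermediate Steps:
g(F) = -4 - F
g(-6)*628 = (-4 - 1*(-6))*628 = (-4 + 6)*628 = 2*628 = 1256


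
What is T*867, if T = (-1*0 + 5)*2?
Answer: 8670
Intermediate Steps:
T = 10 (T = (0 + 5)*2 = 5*2 = 10)
T*867 = 10*867 = 8670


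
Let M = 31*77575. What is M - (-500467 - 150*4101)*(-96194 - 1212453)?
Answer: -1459946435374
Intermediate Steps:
M = 2404825
M - (-500467 - 150*4101)*(-96194 - 1212453) = 2404825 - (-500467 - 150*4101)*(-96194 - 1212453) = 2404825 - (-500467 - 615150)*(-1308647) = 2404825 - (-1115617)*(-1308647) = 2404825 - 1*1459948840199 = 2404825 - 1459948840199 = -1459946435374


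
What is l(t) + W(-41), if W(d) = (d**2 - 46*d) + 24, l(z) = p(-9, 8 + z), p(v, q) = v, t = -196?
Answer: 3582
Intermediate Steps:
l(z) = -9
W(d) = 24 + d**2 - 46*d
l(t) + W(-41) = -9 + (24 + (-41)**2 - 46*(-41)) = -9 + (24 + 1681 + 1886) = -9 + 3591 = 3582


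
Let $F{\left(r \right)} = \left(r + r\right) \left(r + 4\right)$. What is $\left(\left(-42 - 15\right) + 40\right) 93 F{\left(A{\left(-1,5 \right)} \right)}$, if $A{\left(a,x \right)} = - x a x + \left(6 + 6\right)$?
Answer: $-4796754$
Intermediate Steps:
$A{\left(a,x \right)} = 12 - a x^{2}$ ($A{\left(a,x \right)} = - a x x + 12 = - a x^{2} + 12 = 12 - a x^{2}$)
$F{\left(r \right)} = 2 r \left(4 + r\right)$
$\left(\left(-42 - 15\right) + 40\right) 93 F{\left(A{\left(-1,5 \right)} \right)} = \left(\left(-42 - 15\right) + 40\right) 93 \cdot 2 \left(12 - - 5^{2}\right) \left(4 - \left(-12 - 5^{2}\right)\right) = \left(-57 + 40\right) 93 \cdot 2 \left(12 - \left(-1\right) 25\right) \left(4 - \left(-12 - 25\right)\right) = \left(-17\right) 93 \cdot 2 \left(12 + 25\right) \left(4 + \left(12 + 25\right)\right) = - 1581 \cdot 2 \cdot 37 \left(4 + 37\right) = - 1581 \cdot 2 \cdot 37 \cdot 41 = \left(-1581\right) 3034 = -4796754$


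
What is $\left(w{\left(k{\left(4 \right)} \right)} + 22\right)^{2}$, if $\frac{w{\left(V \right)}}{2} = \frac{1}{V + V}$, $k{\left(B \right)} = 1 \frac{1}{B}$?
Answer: $676$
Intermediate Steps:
$k{\left(B \right)} = \frac{1}{B}$
$w{\left(V \right)} = \frac{1}{V}$ ($w{\left(V \right)} = \frac{2}{V + V} = \frac{2}{2 V} = 2 \frac{1}{2 V} = \frac{1}{V}$)
$\left(w{\left(k{\left(4 \right)} \right)} + 22\right)^{2} = \left(\frac{1}{\frac{1}{4}} + 22\right)^{2} = \left(4 + 22\right)^{2} = 26^{2} = 676$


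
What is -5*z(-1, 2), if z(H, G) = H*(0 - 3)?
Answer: -15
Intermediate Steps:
z(H, G) = -3*H (z(H, G) = H*(-3) = -3*H)
-5*z(-1, 2) = -(-15)*(-1) = -5*3 = -15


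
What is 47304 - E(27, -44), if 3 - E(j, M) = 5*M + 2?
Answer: 47083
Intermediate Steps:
E(j, M) = 1 - 5*M (E(j, M) = 3 - (5*M + 2) = 3 - (2 + 5*M) = 3 + (-2 - 5*M) = 1 - 5*M)
47304 - E(27, -44) = 47304 - (1 - 5*(-44)) = 47304 - (1 + 220) = 47304 - 1*221 = 47304 - 221 = 47083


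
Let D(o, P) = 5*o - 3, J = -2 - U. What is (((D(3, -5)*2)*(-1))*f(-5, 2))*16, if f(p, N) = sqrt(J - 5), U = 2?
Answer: -1152*I ≈ -1152.0*I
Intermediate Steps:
J = -4 (J = -2 - 1*2 = -2 - 2 = -4)
D(o, P) = -3 + 5*o
f(p, N) = 3*I (f(p, N) = sqrt(-4 - 5) = sqrt(-9) = 3*I)
(((D(3, -5)*2)*(-1))*f(-5, 2))*16 = ((((-3 + 5*3)*2)*(-1))*(3*I))*16 = ((((-3 + 15)*2)*(-1))*(3*I))*16 = (((12*2)*(-1))*(3*I))*16 = ((24*(-1))*(3*I))*16 = -72*I*16 = -1152*I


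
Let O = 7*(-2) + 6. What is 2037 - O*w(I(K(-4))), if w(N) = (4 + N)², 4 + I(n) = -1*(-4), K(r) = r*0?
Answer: 2165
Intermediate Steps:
K(r) = 0
I(n) = 0 (I(n) = -4 - 1*(-4) = -4 + 4 = 0)
O = -8 (O = -14 + 6 = -8)
2037 - O*w(I(K(-4))) = 2037 - (-8)*(4 + 0)² = 2037 - (-8)*4² = 2037 - (-8)*16 = 2037 - 1*(-128) = 2037 + 128 = 2165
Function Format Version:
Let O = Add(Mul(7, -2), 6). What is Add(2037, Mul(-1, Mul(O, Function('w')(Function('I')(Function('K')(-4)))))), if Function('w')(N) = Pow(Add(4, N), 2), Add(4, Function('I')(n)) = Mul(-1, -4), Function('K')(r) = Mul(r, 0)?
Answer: 2165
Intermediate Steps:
Function('K')(r) = 0
Function('I')(n) = 0 (Function('I')(n) = Add(-4, Mul(-1, -4)) = Add(-4, 4) = 0)
O = -8 (O = Add(-14, 6) = -8)
Add(2037, Mul(-1, Mul(O, Function('w')(Function('I')(Function('K')(-4)))))) = Add(2037, Mul(-1, Mul(-8, Pow(Add(4, 0), 2)))) = Add(2037, Mul(-1, Mul(-8, Pow(4, 2)))) = Add(2037, Mul(-1, Mul(-8, 16))) = Add(2037, Mul(-1, -128)) = Add(2037, 128) = 2165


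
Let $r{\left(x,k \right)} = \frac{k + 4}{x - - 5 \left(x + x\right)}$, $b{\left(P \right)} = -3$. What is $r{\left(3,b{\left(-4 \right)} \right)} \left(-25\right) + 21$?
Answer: $\frac{668}{33} \approx 20.242$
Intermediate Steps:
$r{\left(x,k \right)} = \frac{4 + k}{11 x}$ ($r{\left(x,k \right)} = \frac{4 + k}{x - - 5 \cdot 2 x} = \frac{4 + k}{x - - 10 x} = \frac{4 + k}{x + 10 x} = \frac{4 + k}{11 x}$)
$r{\left(3,b{\left(-4 \right)} \right)} \left(-25\right) + 21 = \frac{4 - 3}{11 \cdot 3} \left(-25\right) + 21 = \frac{1}{11} \cdot \frac{1}{3} \cdot 1 \left(-25\right) + 21 = \frac{1}{33} \left(-25\right) + 21 = - \frac{25}{33} + 21 = \frac{668}{33}$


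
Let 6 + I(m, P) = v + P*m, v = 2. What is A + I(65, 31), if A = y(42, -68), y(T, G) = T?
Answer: 2053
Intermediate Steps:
I(m, P) = -4 + P*m (I(m, P) = -6 + (2 + P*m) = -4 + P*m)
A = 42
A + I(65, 31) = 42 + (-4 + 31*65) = 42 + (-4 + 2015) = 42 + 2011 = 2053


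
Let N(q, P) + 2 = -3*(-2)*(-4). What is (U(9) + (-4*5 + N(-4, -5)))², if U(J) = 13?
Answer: 1089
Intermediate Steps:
N(q, P) = -26 (N(q, P) = -2 - 3*(-2)*(-4) = -2 + 6*(-4) = -2 - 24 = -26)
(U(9) + (-4*5 + N(-4, -5)))² = (13 + (-4*5 - 26))² = (13 + (-20 - 26))² = (13 - 46)² = (-33)² = 1089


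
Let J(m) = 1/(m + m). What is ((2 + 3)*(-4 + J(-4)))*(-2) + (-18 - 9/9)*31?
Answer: -2191/4 ≈ -547.75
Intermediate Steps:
J(m) = 1/(2*m)
((2 + 3)*(-4 + J(-4)))*(-2) + (-18 - 9/9)*31 = ((2 + 3)*(-4 + (1/2)/(-4)))*(-2) + (-18 - 9/9)*31 = (5*(-4 + (1/2)*(-1/4)))*(-2) + (-18 - 9/9)*31 = (5*(-4 - 1/8))*(-2) + (-18 - 1*1)*31 = (5*(-33/8))*(-2) + (-18 - 1)*31 = -165/8*(-2) - 19*31 = 165/4 - 589 = -2191/4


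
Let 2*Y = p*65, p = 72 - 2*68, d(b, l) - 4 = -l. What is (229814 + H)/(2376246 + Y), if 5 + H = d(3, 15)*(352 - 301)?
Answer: 114624/1187083 ≈ 0.096559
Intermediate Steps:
d(b, l) = 4 - l
p = -64 (p = 72 - 136 = -64)
H = -566 (H = -5 + (4 - 1*15)*(352 - 301) = -5 + (4 - 15)*51 = -5 - 11*51 = -5 - 561 = -566)
Y = -2080 (Y = (-64*65)/2 = (½)*(-4160) = -2080)
(229814 + H)/(2376246 + Y) = (229814 - 566)/(2376246 - 2080) = 229248/2374166 = 229248*(1/2374166) = 114624/1187083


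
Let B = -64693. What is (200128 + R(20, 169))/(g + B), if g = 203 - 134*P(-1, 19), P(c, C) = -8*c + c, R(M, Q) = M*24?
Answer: -50152/16357 ≈ -3.0661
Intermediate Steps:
R(M, Q) = 24*M
P(c, C) = -7*c
g = -735 (g = 203 - (-938)*(-1) = 203 - 134*7 = 203 - 938 = -735)
(200128 + R(20, 169))/(g + B) = (200128 + 24*20)/(-735 - 64693) = (200128 + 480)/(-65428) = 200608*(-1/65428) = -50152/16357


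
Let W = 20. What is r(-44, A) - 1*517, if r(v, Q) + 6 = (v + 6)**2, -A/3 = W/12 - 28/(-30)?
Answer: 921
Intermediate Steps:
A = -39/5 (A = -3*(20/12 - 28/(-30)) = -3*(20*(1/12) - 28*(-1/30)) = -3*(5/3 + 14/15) = -3*13/5 = -39/5 ≈ -7.8000)
r(v, Q) = -6 + (6 + v)**2 (r(v, Q) = -6 + (v + 6)**2 = -6 + (6 + v)**2)
r(-44, A) - 1*517 = (-6 + (6 - 44)**2) - 1*517 = (-6 + (-38)**2) - 517 = (-6 + 1444) - 517 = 1438 - 517 = 921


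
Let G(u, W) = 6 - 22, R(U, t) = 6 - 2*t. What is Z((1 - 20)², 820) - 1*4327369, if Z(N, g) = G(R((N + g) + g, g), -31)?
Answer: -4327385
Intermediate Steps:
G(u, W) = -16
Z(N, g) = -16
Z((1 - 20)², 820) - 1*4327369 = -16 - 1*4327369 = -16 - 4327369 = -4327385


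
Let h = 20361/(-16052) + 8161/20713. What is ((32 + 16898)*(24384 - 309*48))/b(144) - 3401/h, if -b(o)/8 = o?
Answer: -476187306748523/3488844252 ≈ -1.3649e+5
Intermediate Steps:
b(o) = -8*o
h = -290737021/332485076 (h = 20361*(-1/16052) + 8161*(1/20713) = -20361/16052 + 8161/20713 = -290737021/332485076 ≈ -0.87444)
((32 + 16898)*(24384 - 309*48))/b(144) - 3401/h = ((32 + 16898)*(24384 - 309*48))/((-8*144)) - 3401/(-290737021/332485076) = (16930*(24384 - 14832))/(-1152) - 3401*(-332485076/290737021) = (16930*9552)*(-1/1152) + 1130781743476/290737021 = 161715360*(-1/1152) + 1130781743476/290737021 = -1684535/12 + 1130781743476/290737021 = -476187306748523/3488844252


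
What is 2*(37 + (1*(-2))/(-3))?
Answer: 226/3 ≈ 75.333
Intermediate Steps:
2*(37 + (1*(-2))/(-3)) = 2*(37 - 2*(-1/3)) = 2*(37 + 2/3) = 2*(113/3) = 226/3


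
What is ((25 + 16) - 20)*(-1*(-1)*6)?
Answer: 126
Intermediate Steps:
((25 + 16) - 20)*(-1*(-1)*6) = (41 - 20)*(1*6) = 21*6 = 126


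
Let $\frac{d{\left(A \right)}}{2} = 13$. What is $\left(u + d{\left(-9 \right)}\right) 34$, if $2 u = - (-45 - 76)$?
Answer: $2941$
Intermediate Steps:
$d{\left(A \right)} = 26$ ($d{\left(A \right)} = 2 \cdot 13 = 26$)
$u = \frac{121}{2}$ ($u = \frac{\left(-1\right) \left(-45 - 76\right)}{2} = \frac{\left(-1\right) \left(-121\right)}{2} = \frac{1}{2} \cdot 121 = \frac{121}{2} \approx 60.5$)
$\left(u + d{\left(-9 \right)}\right) 34 = \left(\frac{121}{2} + 26\right) 34 = \frac{173}{2} \cdot 34 = 2941$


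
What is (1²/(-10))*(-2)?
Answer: ⅕ ≈ 0.20000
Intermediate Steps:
(1²/(-10))*(-2) = -⅒*1*(-2) = -⅒*(-2) = ⅕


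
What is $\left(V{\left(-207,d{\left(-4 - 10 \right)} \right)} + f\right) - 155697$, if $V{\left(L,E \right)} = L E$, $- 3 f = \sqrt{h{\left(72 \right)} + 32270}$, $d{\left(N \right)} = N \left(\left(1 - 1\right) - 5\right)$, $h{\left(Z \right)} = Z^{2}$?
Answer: $-170187 - \frac{\sqrt{37454}}{3} \approx -1.7025 \cdot 10^{5}$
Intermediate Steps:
$d{\left(N \right)} = - 5 N$ ($d{\left(N \right)} = N \left(0 - 5\right) = N \left(-5\right) = - 5 N$)
$f = - \frac{\sqrt{37454}}{3}$ ($f = - \frac{\sqrt{72^{2} + 32270}}{3} = - \frac{\sqrt{5184 + 32270}}{3} = - \frac{\sqrt{37454}}{3} \approx -64.51$)
$V{\left(L,E \right)} = E L$
$\left(V{\left(-207,d{\left(-4 - 10 \right)} \right)} + f\right) - 155697 = \left(- 5 \left(-4 - 10\right) \left(-207\right) - \frac{\sqrt{37454}}{3}\right) - 155697 = \left(\left(-5\right) \left(-14\right) \left(-207\right) - \frac{\sqrt{37454}}{3}\right) - 155697 = \left(70 \left(-207\right) - \frac{\sqrt{37454}}{3}\right) - 155697 = \left(-14490 - \frac{\sqrt{37454}}{3}\right) - 155697 = -170187 - \frac{\sqrt{37454}}{3}$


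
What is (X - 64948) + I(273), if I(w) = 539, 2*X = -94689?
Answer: -223507/2 ≈ -1.1175e+5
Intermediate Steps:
X = -94689/2 (X = (½)*(-94689) = -94689/2 ≈ -47345.)
(X - 64948) + I(273) = (-94689/2 - 64948) + 539 = -224585/2 + 539 = -223507/2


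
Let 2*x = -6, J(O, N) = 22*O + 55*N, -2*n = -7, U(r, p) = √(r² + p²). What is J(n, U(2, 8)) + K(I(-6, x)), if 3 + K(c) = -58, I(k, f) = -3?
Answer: 16 + 110*√17 ≈ 469.54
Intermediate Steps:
U(r, p) = √(p² + r²)
n = 7/2 (n = -½*(-7) = 7/2 ≈ 3.5000)
x = -3 (x = (½)*(-6) = -3)
K(c) = -61 (K(c) = -3 - 58 = -61)
J(n, U(2, 8)) + K(I(-6, x)) = (22*(7/2) + 55*√(8² + 2²)) - 61 = (77 + 55*√(64 + 4)) - 61 = (77 + 55*√68) - 61 = (77 + 55*(2*√17)) - 61 = (77 + 110*√17) - 61 = 16 + 110*√17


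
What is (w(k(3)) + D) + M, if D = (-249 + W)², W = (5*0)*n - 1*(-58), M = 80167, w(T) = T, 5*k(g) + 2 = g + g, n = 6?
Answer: 583244/5 ≈ 1.1665e+5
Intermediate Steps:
k(g) = -⅖ + 2*g/5 (k(g) = -⅖ + (g + g)/5 = -⅖ + (2*g)/5 = -⅖ + 2*g/5)
W = 58 (W = (5*0)*6 - 1*(-58) = 0*6 + 58 = 0 + 58 = 58)
D = 36481 (D = (-249 + 58)² = (-191)² = 36481)
(w(k(3)) + D) + M = ((-⅖ + (⅖)*3) + 36481) + 80167 = ((-⅖ + 6/5) + 36481) + 80167 = (⅘ + 36481) + 80167 = 182409/5 + 80167 = 583244/5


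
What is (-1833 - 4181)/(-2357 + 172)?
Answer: 6014/2185 ≈ 2.7524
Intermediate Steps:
(-1833 - 4181)/(-2357 + 172) = -6014/(-2185) = -6014*(-1/2185) = 6014/2185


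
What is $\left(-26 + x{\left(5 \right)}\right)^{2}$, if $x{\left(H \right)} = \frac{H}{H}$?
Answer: $625$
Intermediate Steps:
$x{\left(H \right)} = 1$
$\left(-26 + x{\left(5 \right)}\right)^{2} = \left(-26 + 1\right)^{2} = \left(-25\right)^{2} = 625$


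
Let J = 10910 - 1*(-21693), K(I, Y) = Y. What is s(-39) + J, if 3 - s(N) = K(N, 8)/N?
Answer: 1271642/39 ≈ 32606.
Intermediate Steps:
s(N) = 3 - 8/N
J = 32603 (J = 10910 + 21693 = 32603)
s(-39) + J = (3 - 8/(-39)) + 32603 = (3 - 8*(-1/39)) + 32603 = (3 + 8/39) + 32603 = 125/39 + 32603 = 1271642/39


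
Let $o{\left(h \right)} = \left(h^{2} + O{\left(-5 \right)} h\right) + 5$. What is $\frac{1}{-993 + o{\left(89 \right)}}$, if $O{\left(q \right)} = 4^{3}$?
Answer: $\frac{1}{12629} \approx 7.9183 \cdot 10^{-5}$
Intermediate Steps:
$O{\left(q \right)} = 64$
$o{\left(h \right)} = 5 + h^{2} + 64 h$ ($o{\left(h \right)} = \left(h^{2} + 64 h\right) + 5 = 5 + h^{2} + 64 h$)
$\frac{1}{-993 + o{\left(89 \right)}} = \frac{1}{-993 + \left(5 + 89^{2} + 64 \cdot 89\right)} = \frac{1}{-993 + \left(5 + 7921 + 5696\right)} = \frac{1}{-993 + 13622} = \frac{1}{12629}$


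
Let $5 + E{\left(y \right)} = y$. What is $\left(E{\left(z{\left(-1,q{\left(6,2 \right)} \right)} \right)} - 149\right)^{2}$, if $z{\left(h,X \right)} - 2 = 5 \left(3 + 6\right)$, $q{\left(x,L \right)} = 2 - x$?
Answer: $11449$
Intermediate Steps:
$z{\left(h,X \right)} = 47$ ($z{\left(h,X \right)} = 2 + 5 \left(3 + 6\right) = 2 + 5 \cdot 9 = 2 + 45 = 47$)
$E{\left(y \right)} = -5 + y$
$\left(E{\left(z{\left(-1,q{\left(6,2 \right)} \right)} \right)} - 149\right)^{2} = \left(\left(-5 + 47\right) - 149\right)^{2} = \left(42 - 149\right)^{2} = \left(-107\right)^{2} = 11449$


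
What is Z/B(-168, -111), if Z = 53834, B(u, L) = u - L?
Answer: -53834/57 ≈ -944.46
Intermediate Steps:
Z/B(-168, -111) = 53834/(-168 - 1*(-111)) = 53834/(-168 + 111) = 53834/(-57) = 53834*(-1/57) = -53834/57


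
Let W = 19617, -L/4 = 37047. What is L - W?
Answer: -167805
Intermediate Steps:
L = -148188 (L = -4*37047 = -148188)
L - W = -148188 - 1*19617 = -148188 - 19617 = -167805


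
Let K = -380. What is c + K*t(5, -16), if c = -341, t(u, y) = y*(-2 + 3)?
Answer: 5739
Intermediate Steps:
t(u, y) = y (t(u, y) = y*1 = y)
c + K*t(5, -16) = -341 - 380*(-16) = -341 + 6080 = 5739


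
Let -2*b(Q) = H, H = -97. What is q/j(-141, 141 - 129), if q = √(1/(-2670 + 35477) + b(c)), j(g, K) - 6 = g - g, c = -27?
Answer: √208802185534/393684 ≈ 1.1607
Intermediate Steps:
b(Q) = 97/2 (b(Q) = -½*(-97) = 97/2)
j(g, K) = 6 (j(g, K) = 6 + (g - g) = 6 + 0 = 6)
q = √208802185534/65614 (q = √(1/(-2670 + 35477) + 97/2) = √(1/32807 + 97/2) = √(3182281/65614) = √208802185534/65614 ≈ 6.9642)
q/j(-141, 141 - 129) = (√208802185534/65614)/6 = (√208802185534/65614)*(⅙) = √208802185534/393684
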